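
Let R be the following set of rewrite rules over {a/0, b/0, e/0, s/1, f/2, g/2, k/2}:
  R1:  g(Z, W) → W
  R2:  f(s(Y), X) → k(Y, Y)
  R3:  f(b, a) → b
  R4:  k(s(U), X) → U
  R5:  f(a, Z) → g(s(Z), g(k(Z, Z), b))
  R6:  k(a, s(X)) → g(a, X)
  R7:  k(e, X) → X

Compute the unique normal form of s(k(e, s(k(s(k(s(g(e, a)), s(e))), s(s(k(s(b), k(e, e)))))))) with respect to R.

1. s(k(e, s(k(s(k(s(g(e, a)), s(e))), s(s(k(s(b), k(e, e))))))))  →  s(s(k(s(k(s(g(e, a)), s(e))), s(s(k(s(b), k(e, e)))))))   [R7 at 1]
2. s(s(k(s(k(s(g(e, a)), s(e))), s(s(k(s(b), k(e, e)))))))  →  s(s(k(s(g(e, a)), s(e))))   [R4 at 1.1]
3. s(s(k(s(g(e, a)), s(e))))  →  s(s(g(e, a)))   [R4 at 1.1]
4. s(s(g(e, a)))  →  s(s(a))   [R1 at 1.1]

s(s(a))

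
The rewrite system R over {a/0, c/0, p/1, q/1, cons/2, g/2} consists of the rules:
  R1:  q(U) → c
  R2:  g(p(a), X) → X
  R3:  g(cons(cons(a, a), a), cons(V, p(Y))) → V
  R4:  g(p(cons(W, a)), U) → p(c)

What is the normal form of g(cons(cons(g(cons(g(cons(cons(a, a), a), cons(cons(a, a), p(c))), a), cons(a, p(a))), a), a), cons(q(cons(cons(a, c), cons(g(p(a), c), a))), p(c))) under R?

c

1. g(cons(cons(g(cons(g(cons(cons(a, a), a), cons(cons(a, a), p(c))), a), cons(a, p(a))), a), a), cons(q(cons(cons(a, c), cons(g(p(a), c), a))), p(c)))  →  g(cons(cons(g(cons(cons(a, a), a), cons(a, p(a))), a), a), cons(q(cons(cons(a, c), cons(g(p(a), c), a))), p(c)))   [R3 at 1.1.1.1.1]
2. g(cons(cons(g(cons(cons(a, a), a), cons(a, p(a))), a), a), cons(q(cons(cons(a, c), cons(g(p(a), c), a))), p(c)))  →  g(cons(cons(a, a), a), cons(q(cons(cons(a, c), cons(g(p(a), c), a))), p(c)))   [R3 at 1.1.1]
3. g(cons(cons(a, a), a), cons(q(cons(cons(a, c), cons(g(p(a), c), a))), p(c)))  →  q(cons(cons(a, c), cons(g(p(a), c), a)))   [R3 at ε]
4. q(cons(cons(a, c), cons(g(p(a), c), a)))  →  c   [R1 at ε]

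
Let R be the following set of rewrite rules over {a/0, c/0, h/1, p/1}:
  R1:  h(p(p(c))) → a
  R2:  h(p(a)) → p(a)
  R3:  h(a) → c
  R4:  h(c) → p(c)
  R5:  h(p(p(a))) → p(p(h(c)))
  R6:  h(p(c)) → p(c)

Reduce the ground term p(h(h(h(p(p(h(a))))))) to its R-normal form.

1. p(h(h(h(p(p(h(a)))))))  →  p(h(h(h(p(p(c))))))   [R3 at 1.1.1.1.1.1]
2. p(h(h(h(p(p(c))))))  →  p(h(h(a)))   [R1 at 1.1.1]
3. p(h(h(a)))  →  p(h(c))   [R3 at 1.1]
4. p(h(c))  →  p(p(c))   [R4 at 1]

p(p(c))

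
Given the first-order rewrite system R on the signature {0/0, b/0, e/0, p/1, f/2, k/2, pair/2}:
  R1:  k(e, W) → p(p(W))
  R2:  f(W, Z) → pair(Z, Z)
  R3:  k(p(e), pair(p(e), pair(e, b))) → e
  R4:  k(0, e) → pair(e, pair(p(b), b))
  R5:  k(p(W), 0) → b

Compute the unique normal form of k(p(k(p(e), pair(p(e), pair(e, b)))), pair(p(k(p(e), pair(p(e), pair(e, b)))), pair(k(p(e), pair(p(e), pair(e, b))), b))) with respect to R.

e

1. k(p(k(p(e), pair(p(e), pair(e, b)))), pair(p(k(p(e), pair(p(e), pair(e, b)))), pair(k(p(e), pair(p(e), pair(e, b))), b)))  →  k(p(e), pair(p(k(p(e), pair(p(e), pair(e, b)))), pair(k(p(e), pair(p(e), pair(e, b))), b)))   [R3 at 1.1]
2. k(p(e), pair(p(k(p(e), pair(p(e), pair(e, b)))), pair(k(p(e), pair(p(e), pair(e, b))), b)))  →  k(p(e), pair(p(e), pair(k(p(e), pair(p(e), pair(e, b))), b)))   [R3 at 2.1.1]
3. k(p(e), pair(p(e), pair(k(p(e), pair(p(e), pair(e, b))), b)))  →  k(p(e), pair(p(e), pair(e, b)))   [R3 at 2.2.1]
4. k(p(e), pair(p(e), pair(e, b)))  →  e   [R3 at ε]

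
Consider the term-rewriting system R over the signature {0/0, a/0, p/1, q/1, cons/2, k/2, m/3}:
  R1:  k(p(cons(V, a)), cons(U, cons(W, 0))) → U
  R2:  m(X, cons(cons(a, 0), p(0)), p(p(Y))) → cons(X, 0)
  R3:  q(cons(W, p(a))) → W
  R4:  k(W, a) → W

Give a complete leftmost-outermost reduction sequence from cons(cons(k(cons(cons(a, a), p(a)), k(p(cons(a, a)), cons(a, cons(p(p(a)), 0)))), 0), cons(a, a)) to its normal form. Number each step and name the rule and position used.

cons(cons(cons(cons(a, a), p(a)), 0), cons(a, a))

1. cons(cons(k(cons(cons(a, a), p(a)), k(p(cons(a, a)), cons(a, cons(p(p(a)), 0)))), 0), cons(a, a))  →  cons(cons(k(cons(cons(a, a), p(a)), a), 0), cons(a, a))   [R1 at 1.1.2]
2. cons(cons(k(cons(cons(a, a), p(a)), a), 0), cons(a, a))  →  cons(cons(cons(cons(a, a), p(a)), 0), cons(a, a))   [R4 at 1.1]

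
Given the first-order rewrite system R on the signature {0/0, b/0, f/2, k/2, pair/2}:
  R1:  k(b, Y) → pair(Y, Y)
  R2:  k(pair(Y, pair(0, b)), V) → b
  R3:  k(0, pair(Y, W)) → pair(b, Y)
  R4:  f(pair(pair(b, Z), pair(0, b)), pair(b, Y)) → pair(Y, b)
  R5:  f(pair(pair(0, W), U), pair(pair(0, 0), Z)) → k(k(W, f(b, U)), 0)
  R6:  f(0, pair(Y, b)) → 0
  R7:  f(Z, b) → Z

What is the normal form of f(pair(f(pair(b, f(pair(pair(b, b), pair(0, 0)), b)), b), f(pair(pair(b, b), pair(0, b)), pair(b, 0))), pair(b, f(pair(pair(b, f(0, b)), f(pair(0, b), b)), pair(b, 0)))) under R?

1. f(pair(f(pair(b, f(pair(pair(b, b), pair(0, 0)), b)), b), f(pair(pair(b, b), pair(0, b)), pair(b, 0))), pair(b, f(pair(pair(b, f(0, b)), f(pair(0, b), b)), pair(b, 0))))  →  f(pair(pair(b, f(pair(pair(b, b), pair(0, 0)), b)), f(pair(pair(b, b), pair(0, b)), pair(b, 0))), pair(b, f(pair(pair(b, f(0, b)), f(pair(0, b), b)), pair(b, 0))))   [R7 at 1.1]
2. f(pair(pair(b, f(pair(pair(b, b), pair(0, 0)), b)), f(pair(pair(b, b), pair(0, b)), pair(b, 0))), pair(b, f(pair(pair(b, f(0, b)), f(pair(0, b), b)), pair(b, 0))))  →  f(pair(pair(b, pair(pair(b, b), pair(0, 0))), f(pair(pair(b, b), pair(0, b)), pair(b, 0))), pair(b, f(pair(pair(b, f(0, b)), f(pair(0, b), b)), pair(b, 0))))   [R7 at 1.1.2]
3. f(pair(pair(b, pair(pair(b, b), pair(0, 0))), f(pair(pair(b, b), pair(0, b)), pair(b, 0))), pair(b, f(pair(pair(b, f(0, b)), f(pair(0, b), b)), pair(b, 0))))  →  f(pair(pair(b, pair(pair(b, b), pair(0, 0))), pair(0, b)), pair(b, f(pair(pair(b, f(0, b)), f(pair(0, b), b)), pair(b, 0))))   [R4 at 1.2]
4. f(pair(pair(b, pair(pair(b, b), pair(0, 0))), pair(0, b)), pair(b, f(pair(pair(b, f(0, b)), f(pair(0, b), b)), pair(b, 0))))  →  pair(f(pair(pair(b, f(0, b)), f(pair(0, b), b)), pair(b, 0)), b)   [R4 at ε]
5. pair(f(pair(pair(b, f(0, b)), f(pair(0, b), b)), pair(b, 0)), b)  →  pair(f(pair(pair(b, 0), f(pair(0, b), b)), pair(b, 0)), b)   [R7 at 1.1.1.2]
6. pair(f(pair(pair(b, 0), f(pair(0, b), b)), pair(b, 0)), b)  →  pair(f(pair(pair(b, 0), pair(0, b)), pair(b, 0)), b)   [R7 at 1.1.2]
7. pair(f(pair(pair(b, 0), pair(0, b)), pair(b, 0)), b)  →  pair(pair(0, b), b)   [R4 at 1]

pair(pair(0, b), b)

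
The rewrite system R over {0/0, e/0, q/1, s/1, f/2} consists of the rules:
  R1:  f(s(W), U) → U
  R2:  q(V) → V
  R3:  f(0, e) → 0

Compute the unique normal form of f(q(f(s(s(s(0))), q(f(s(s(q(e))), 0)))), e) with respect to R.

0

1. f(q(f(s(s(s(0))), q(f(s(s(q(e))), 0)))), e)  →  f(f(s(s(s(0))), q(f(s(s(q(e))), 0))), e)   [R2 at 1]
2. f(f(s(s(s(0))), q(f(s(s(q(e))), 0))), e)  →  f(q(f(s(s(q(e))), 0)), e)   [R1 at 1]
3. f(q(f(s(s(q(e))), 0)), e)  →  f(f(s(s(q(e))), 0), e)   [R2 at 1]
4. f(f(s(s(q(e))), 0), e)  →  f(0, e)   [R1 at 1]
5. f(0, e)  →  0   [R3 at ε]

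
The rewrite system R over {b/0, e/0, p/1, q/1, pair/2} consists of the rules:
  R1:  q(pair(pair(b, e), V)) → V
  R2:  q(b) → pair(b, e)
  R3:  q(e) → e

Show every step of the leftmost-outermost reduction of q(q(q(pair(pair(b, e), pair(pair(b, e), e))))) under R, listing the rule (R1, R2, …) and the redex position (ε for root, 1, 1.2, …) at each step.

1. q(q(q(pair(pair(b, e), pair(pair(b, e), e)))))  →  q(q(pair(pair(b, e), e)))   [R1 at 1.1]
2. q(q(pair(pair(b, e), e)))  →  q(e)   [R1 at 1]
3. q(e)  →  e   [R3 at ε]

e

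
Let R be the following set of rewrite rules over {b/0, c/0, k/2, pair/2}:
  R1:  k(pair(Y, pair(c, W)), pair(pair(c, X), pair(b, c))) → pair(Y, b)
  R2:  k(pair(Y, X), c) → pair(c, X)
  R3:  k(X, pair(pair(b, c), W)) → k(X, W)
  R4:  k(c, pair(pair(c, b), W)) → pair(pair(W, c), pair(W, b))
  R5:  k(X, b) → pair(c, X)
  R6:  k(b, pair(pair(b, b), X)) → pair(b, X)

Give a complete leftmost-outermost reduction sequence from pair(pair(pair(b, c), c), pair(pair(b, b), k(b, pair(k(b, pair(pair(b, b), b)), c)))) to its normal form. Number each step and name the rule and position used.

1. pair(pair(pair(b, c), c), pair(pair(b, b), k(b, pair(k(b, pair(pair(b, b), b)), c))))  →  pair(pair(pair(b, c), c), pair(pair(b, b), k(b, pair(pair(b, b), c))))   [R6 at 2.2.2.1]
2. pair(pair(pair(b, c), c), pair(pair(b, b), k(b, pair(pair(b, b), c))))  →  pair(pair(pair(b, c), c), pair(pair(b, b), pair(b, c)))   [R6 at 2.2]

pair(pair(pair(b, c), c), pair(pair(b, b), pair(b, c)))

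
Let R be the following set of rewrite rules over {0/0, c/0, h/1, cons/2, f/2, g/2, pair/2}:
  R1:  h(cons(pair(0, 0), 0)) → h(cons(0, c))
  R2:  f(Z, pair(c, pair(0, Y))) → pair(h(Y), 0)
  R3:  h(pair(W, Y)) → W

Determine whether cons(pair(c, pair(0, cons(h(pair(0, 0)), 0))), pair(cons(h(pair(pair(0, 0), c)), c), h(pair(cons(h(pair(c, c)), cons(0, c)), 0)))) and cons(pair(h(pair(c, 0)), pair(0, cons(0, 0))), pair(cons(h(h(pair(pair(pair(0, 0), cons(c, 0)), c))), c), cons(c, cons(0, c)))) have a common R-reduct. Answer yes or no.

yes — NF(t₁) = cons(pair(c, pair(0, cons(0, 0))), pair(cons(pair(0, 0), c), cons(c, cons(0, c)))), NF(t₂) = cons(pair(c, pair(0, cons(0, 0))), pair(cons(pair(0, 0), c), cons(c, cons(0, c))))

Reduce t₁ = cons(pair(c, pair(0, cons(h(pair(0, 0)), 0))), pair(cons(h(pair(pair(0, 0), c)), c), h(pair(cons(h(pair(c, c)), cons(0, c)), 0)))):
1. cons(pair(c, pair(0, cons(h(pair(0, 0)), 0))), pair(cons(h(pair(pair(0, 0), c)), c), h(pair(cons(h(pair(c, c)), cons(0, c)), 0))))  →  cons(pair(c, pair(0, cons(0, 0))), pair(cons(h(pair(pair(0, 0), c)), c), h(pair(cons(h(pair(c, c)), cons(0, c)), 0))))   [R3 at 1.2.2.1]
2. cons(pair(c, pair(0, cons(0, 0))), pair(cons(h(pair(pair(0, 0), c)), c), h(pair(cons(h(pair(c, c)), cons(0, c)), 0))))  →  cons(pair(c, pair(0, cons(0, 0))), pair(cons(pair(0, 0), c), h(pair(cons(h(pair(c, c)), cons(0, c)), 0))))   [R3 at 2.1.1]
3. cons(pair(c, pair(0, cons(0, 0))), pair(cons(pair(0, 0), c), h(pair(cons(h(pair(c, c)), cons(0, c)), 0))))  →  cons(pair(c, pair(0, cons(0, 0))), pair(cons(pair(0, 0), c), cons(h(pair(c, c)), cons(0, c))))   [R3 at 2.2]
4. cons(pair(c, pair(0, cons(0, 0))), pair(cons(pair(0, 0), c), cons(h(pair(c, c)), cons(0, c))))  →  cons(pair(c, pair(0, cons(0, 0))), pair(cons(pair(0, 0), c), cons(c, cons(0, c))))   [R3 at 2.2.1]

Reduce t₂ = cons(pair(h(pair(c, 0)), pair(0, cons(0, 0))), pair(cons(h(h(pair(pair(pair(0, 0), cons(c, 0)), c))), c), cons(c, cons(0, c)))):
1. cons(pair(h(pair(c, 0)), pair(0, cons(0, 0))), pair(cons(h(h(pair(pair(pair(0, 0), cons(c, 0)), c))), c), cons(c, cons(0, c))))  →  cons(pair(c, pair(0, cons(0, 0))), pair(cons(h(h(pair(pair(pair(0, 0), cons(c, 0)), c))), c), cons(c, cons(0, c))))   [R3 at 1.1]
2. cons(pair(c, pair(0, cons(0, 0))), pair(cons(h(h(pair(pair(pair(0, 0), cons(c, 0)), c))), c), cons(c, cons(0, c))))  →  cons(pair(c, pair(0, cons(0, 0))), pair(cons(h(pair(pair(0, 0), cons(c, 0))), c), cons(c, cons(0, c))))   [R3 at 2.1.1.1]
3. cons(pair(c, pair(0, cons(0, 0))), pair(cons(h(pair(pair(0, 0), cons(c, 0))), c), cons(c, cons(0, c))))  →  cons(pair(c, pair(0, cons(0, 0))), pair(cons(pair(0, 0), c), cons(c, cons(0, c))))   [R3 at 2.1.1]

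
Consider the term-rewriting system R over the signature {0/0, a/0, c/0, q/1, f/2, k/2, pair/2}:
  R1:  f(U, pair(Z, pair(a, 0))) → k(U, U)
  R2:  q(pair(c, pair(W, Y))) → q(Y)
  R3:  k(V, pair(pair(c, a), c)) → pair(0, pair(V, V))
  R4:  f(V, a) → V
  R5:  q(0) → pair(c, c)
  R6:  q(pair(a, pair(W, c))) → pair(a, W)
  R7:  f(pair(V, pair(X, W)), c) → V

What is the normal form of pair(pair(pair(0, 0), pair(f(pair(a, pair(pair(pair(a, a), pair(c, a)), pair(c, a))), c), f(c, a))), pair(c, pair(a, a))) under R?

pair(pair(pair(0, 0), pair(a, c)), pair(c, pair(a, a)))

1. pair(pair(pair(0, 0), pair(f(pair(a, pair(pair(pair(a, a), pair(c, a)), pair(c, a))), c), f(c, a))), pair(c, pair(a, a)))  →  pair(pair(pair(0, 0), pair(a, f(c, a))), pair(c, pair(a, a)))   [R7 at 1.2.1]
2. pair(pair(pair(0, 0), pair(a, f(c, a))), pair(c, pair(a, a)))  →  pair(pair(pair(0, 0), pair(a, c)), pair(c, pair(a, a)))   [R4 at 1.2.2]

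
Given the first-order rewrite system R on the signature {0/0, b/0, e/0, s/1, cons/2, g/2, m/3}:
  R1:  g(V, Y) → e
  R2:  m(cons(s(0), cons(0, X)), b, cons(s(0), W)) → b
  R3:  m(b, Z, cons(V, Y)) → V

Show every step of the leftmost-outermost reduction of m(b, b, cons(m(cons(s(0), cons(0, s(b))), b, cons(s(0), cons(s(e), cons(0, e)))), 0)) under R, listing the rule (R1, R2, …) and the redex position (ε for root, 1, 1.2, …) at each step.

b

1. m(b, b, cons(m(cons(s(0), cons(0, s(b))), b, cons(s(0), cons(s(e), cons(0, e)))), 0))  →  m(cons(s(0), cons(0, s(b))), b, cons(s(0), cons(s(e), cons(0, e))))   [R3 at ε]
2. m(cons(s(0), cons(0, s(b))), b, cons(s(0), cons(s(e), cons(0, e))))  →  b   [R2 at ε]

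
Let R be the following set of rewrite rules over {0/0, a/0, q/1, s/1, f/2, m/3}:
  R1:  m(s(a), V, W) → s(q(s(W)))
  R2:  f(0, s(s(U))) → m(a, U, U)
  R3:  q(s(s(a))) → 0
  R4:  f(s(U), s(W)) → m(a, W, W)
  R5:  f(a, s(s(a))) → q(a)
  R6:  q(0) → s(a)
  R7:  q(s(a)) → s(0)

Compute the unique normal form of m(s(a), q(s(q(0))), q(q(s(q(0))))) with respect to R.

s(0)

1. m(s(a), q(s(q(0))), q(q(s(q(0)))))  →  s(q(s(q(q(s(q(0)))))))   [R1 at ε]
2. s(q(s(q(q(s(q(0)))))))  →  s(q(s(q(q(s(s(a)))))))   [R6 at 1.1.1.1.1.1]
3. s(q(s(q(q(s(s(a)))))))  →  s(q(s(q(0))))   [R3 at 1.1.1.1]
4. s(q(s(q(0))))  →  s(q(s(s(a))))   [R6 at 1.1.1]
5. s(q(s(s(a))))  →  s(0)   [R3 at 1]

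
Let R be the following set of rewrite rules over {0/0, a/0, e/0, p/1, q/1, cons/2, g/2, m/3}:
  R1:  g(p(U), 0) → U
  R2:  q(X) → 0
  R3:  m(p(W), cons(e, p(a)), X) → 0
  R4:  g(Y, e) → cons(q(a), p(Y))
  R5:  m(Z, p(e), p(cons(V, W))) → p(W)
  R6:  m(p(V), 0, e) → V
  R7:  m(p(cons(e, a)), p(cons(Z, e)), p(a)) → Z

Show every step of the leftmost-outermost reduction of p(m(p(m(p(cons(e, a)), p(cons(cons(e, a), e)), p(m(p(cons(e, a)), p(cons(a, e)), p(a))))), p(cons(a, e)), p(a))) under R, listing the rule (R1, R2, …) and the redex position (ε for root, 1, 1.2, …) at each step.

p(a)

1. p(m(p(m(p(cons(e, a)), p(cons(cons(e, a), e)), p(m(p(cons(e, a)), p(cons(a, e)), p(a))))), p(cons(a, e)), p(a)))  →  p(m(p(m(p(cons(e, a)), p(cons(cons(e, a), e)), p(a))), p(cons(a, e)), p(a)))   [R7 at 1.1.1.3.1]
2. p(m(p(m(p(cons(e, a)), p(cons(cons(e, a), e)), p(a))), p(cons(a, e)), p(a)))  →  p(m(p(cons(e, a)), p(cons(a, e)), p(a)))   [R7 at 1.1.1]
3. p(m(p(cons(e, a)), p(cons(a, e)), p(a)))  →  p(a)   [R7 at 1]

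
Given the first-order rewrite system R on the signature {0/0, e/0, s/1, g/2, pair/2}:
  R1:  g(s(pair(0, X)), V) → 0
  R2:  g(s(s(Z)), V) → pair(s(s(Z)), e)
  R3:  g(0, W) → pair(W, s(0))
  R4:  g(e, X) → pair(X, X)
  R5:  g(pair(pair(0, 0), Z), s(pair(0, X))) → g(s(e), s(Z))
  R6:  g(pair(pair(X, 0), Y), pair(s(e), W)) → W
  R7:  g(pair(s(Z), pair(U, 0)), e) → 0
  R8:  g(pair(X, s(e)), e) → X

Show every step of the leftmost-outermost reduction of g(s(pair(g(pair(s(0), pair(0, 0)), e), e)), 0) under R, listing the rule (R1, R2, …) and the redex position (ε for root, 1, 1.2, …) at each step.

0

1. g(s(pair(g(pair(s(0), pair(0, 0)), e), e)), 0)  →  g(s(pair(0, e)), 0)   [R7 at 1.1.1]
2. g(s(pair(0, e)), 0)  →  0   [R1 at ε]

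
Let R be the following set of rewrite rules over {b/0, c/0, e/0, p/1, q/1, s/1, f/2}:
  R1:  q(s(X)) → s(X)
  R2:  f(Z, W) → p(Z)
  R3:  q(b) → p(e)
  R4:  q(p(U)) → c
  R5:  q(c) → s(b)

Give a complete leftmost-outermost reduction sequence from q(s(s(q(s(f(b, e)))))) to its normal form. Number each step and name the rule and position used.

1. q(s(s(q(s(f(b, e))))))  →  s(s(q(s(f(b, e)))))   [R1 at ε]
2. s(s(q(s(f(b, e)))))  →  s(s(s(f(b, e))))   [R1 at 1.1]
3. s(s(s(f(b, e))))  →  s(s(s(p(b))))   [R2 at 1.1.1]

s(s(s(p(b))))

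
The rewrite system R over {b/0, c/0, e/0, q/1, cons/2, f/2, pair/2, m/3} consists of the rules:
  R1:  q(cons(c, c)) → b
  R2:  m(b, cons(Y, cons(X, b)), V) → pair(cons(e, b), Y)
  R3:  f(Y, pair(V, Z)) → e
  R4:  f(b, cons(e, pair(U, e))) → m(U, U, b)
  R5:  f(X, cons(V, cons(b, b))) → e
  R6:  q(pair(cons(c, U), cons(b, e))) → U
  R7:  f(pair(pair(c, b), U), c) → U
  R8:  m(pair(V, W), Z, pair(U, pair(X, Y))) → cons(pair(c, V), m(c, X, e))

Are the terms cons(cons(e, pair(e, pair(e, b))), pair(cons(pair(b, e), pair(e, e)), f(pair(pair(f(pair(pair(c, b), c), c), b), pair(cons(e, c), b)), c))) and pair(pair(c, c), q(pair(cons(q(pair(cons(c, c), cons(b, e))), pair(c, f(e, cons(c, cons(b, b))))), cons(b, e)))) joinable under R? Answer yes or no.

no — NF(t₁) = cons(cons(e, pair(e, pair(e, b))), pair(cons(pair(b, e), pair(e, e)), pair(cons(e, c), b))), NF(t₂) = pair(pair(c, c), pair(c, e))

Reduce t₁ = cons(cons(e, pair(e, pair(e, b))), pair(cons(pair(b, e), pair(e, e)), f(pair(pair(f(pair(pair(c, b), c), c), b), pair(cons(e, c), b)), c))):
1. cons(cons(e, pair(e, pair(e, b))), pair(cons(pair(b, e), pair(e, e)), f(pair(pair(f(pair(pair(c, b), c), c), b), pair(cons(e, c), b)), c)))  →  cons(cons(e, pair(e, pair(e, b))), pair(cons(pair(b, e), pair(e, e)), f(pair(pair(c, b), pair(cons(e, c), b)), c)))   [R7 at 2.2.1.1.1]
2. cons(cons(e, pair(e, pair(e, b))), pair(cons(pair(b, e), pair(e, e)), f(pair(pair(c, b), pair(cons(e, c), b)), c)))  →  cons(cons(e, pair(e, pair(e, b))), pair(cons(pair(b, e), pair(e, e)), pair(cons(e, c), b)))   [R7 at 2.2]

Reduce t₂ = pair(pair(c, c), q(pair(cons(q(pair(cons(c, c), cons(b, e))), pair(c, f(e, cons(c, cons(b, b))))), cons(b, e)))):
1. pair(pair(c, c), q(pair(cons(q(pair(cons(c, c), cons(b, e))), pair(c, f(e, cons(c, cons(b, b))))), cons(b, e))))  →  pair(pair(c, c), q(pair(cons(c, pair(c, f(e, cons(c, cons(b, b))))), cons(b, e))))   [R6 at 2.1.1.1]
2. pair(pair(c, c), q(pair(cons(c, pair(c, f(e, cons(c, cons(b, b))))), cons(b, e))))  →  pair(pair(c, c), pair(c, f(e, cons(c, cons(b, b)))))   [R6 at 2]
3. pair(pair(c, c), pair(c, f(e, cons(c, cons(b, b)))))  →  pair(pair(c, c), pair(c, e))   [R5 at 2.2]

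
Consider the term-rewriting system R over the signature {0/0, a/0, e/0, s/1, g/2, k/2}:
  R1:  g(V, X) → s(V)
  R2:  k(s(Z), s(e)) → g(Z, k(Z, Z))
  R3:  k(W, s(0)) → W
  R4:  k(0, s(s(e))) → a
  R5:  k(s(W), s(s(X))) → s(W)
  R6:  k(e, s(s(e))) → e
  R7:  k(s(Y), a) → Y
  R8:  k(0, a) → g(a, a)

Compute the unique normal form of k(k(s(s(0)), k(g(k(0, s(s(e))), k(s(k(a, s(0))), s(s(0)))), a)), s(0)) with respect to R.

s(0)

1. k(k(s(s(0)), k(g(k(0, s(s(e))), k(s(k(a, s(0))), s(s(0)))), a)), s(0))  →  k(s(s(0)), k(g(k(0, s(s(e))), k(s(k(a, s(0))), s(s(0)))), a))   [R3 at ε]
2. k(s(s(0)), k(g(k(0, s(s(e))), k(s(k(a, s(0))), s(s(0)))), a))  →  k(s(s(0)), k(s(k(0, s(s(e)))), a))   [R1 at 2.1]
3. k(s(s(0)), k(s(k(0, s(s(e)))), a))  →  k(s(s(0)), k(0, s(s(e))))   [R7 at 2]
4. k(s(s(0)), k(0, s(s(e))))  →  k(s(s(0)), a)   [R4 at 2]
5. k(s(s(0)), a)  →  s(0)   [R7 at ε]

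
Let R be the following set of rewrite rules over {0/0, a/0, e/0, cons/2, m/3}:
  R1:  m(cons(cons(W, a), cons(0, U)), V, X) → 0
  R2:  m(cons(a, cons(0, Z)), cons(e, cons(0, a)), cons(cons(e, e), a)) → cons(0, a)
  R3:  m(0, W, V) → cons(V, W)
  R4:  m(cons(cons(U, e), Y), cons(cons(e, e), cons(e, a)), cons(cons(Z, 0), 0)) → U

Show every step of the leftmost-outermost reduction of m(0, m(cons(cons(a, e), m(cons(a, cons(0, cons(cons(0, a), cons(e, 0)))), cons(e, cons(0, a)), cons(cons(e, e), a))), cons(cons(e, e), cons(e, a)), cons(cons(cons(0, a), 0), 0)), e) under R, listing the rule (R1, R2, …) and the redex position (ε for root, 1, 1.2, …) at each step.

cons(e, a)

1. m(0, m(cons(cons(a, e), m(cons(a, cons(0, cons(cons(0, a), cons(e, 0)))), cons(e, cons(0, a)), cons(cons(e, e), a))), cons(cons(e, e), cons(e, a)), cons(cons(cons(0, a), 0), 0)), e)  →  cons(e, m(cons(cons(a, e), m(cons(a, cons(0, cons(cons(0, a), cons(e, 0)))), cons(e, cons(0, a)), cons(cons(e, e), a))), cons(cons(e, e), cons(e, a)), cons(cons(cons(0, a), 0), 0)))   [R3 at ε]
2. cons(e, m(cons(cons(a, e), m(cons(a, cons(0, cons(cons(0, a), cons(e, 0)))), cons(e, cons(0, a)), cons(cons(e, e), a))), cons(cons(e, e), cons(e, a)), cons(cons(cons(0, a), 0), 0)))  →  cons(e, a)   [R4 at 2]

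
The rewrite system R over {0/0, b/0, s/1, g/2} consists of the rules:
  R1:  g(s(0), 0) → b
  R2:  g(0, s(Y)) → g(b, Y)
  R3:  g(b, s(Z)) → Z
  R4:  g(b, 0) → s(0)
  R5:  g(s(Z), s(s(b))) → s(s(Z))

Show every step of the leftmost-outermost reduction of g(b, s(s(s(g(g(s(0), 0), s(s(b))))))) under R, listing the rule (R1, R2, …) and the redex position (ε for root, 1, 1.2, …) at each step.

1. g(b, s(s(s(g(g(s(0), 0), s(s(b)))))))  →  s(s(g(g(s(0), 0), s(s(b)))))   [R3 at ε]
2. s(s(g(g(s(0), 0), s(s(b)))))  →  s(s(g(b, s(s(b)))))   [R1 at 1.1.1]
3. s(s(g(b, s(s(b)))))  →  s(s(s(b)))   [R3 at 1.1]

s(s(s(b)))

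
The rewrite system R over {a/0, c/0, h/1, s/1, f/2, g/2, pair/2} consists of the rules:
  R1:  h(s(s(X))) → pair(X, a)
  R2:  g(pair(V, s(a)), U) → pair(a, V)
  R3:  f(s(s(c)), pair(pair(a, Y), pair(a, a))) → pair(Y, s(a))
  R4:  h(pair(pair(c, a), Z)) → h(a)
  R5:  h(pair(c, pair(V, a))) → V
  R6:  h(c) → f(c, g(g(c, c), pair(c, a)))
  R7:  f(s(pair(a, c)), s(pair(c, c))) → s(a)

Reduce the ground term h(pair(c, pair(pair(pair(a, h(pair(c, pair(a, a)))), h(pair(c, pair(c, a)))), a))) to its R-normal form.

pair(pair(a, a), c)

1. h(pair(c, pair(pair(pair(a, h(pair(c, pair(a, a)))), h(pair(c, pair(c, a)))), a)))  →  pair(pair(a, h(pair(c, pair(a, a)))), h(pair(c, pair(c, a))))   [R5 at ε]
2. pair(pair(a, h(pair(c, pair(a, a)))), h(pair(c, pair(c, a))))  →  pair(pair(a, a), h(pair(c, pair(c, a))))   [R5 at 1.2]
3. pair(pair(a, a), h(pair(c, pair(c, a))))  →  pair(pair(a, a), c)   [R5 at 2]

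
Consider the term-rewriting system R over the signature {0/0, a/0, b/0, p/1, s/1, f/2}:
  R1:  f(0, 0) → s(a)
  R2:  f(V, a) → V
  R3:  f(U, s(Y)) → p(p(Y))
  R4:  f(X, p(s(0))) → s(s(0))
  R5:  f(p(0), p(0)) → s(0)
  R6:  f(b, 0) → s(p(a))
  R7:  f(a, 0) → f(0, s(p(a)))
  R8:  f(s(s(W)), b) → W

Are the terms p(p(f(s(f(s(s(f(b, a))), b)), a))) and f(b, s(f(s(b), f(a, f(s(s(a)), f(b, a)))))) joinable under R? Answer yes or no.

yes — NF(t₁) = p(p(s(b))), NF(t₂) = p(p(s(b)))

Reduce t₁ = p(p(f(s(f(s(s(f(b, a))), b)), a))):
1. p(p(f(s(f(s(s(f(b, a))), b)), a)))  →  p(p(s(f(s(s(f(b, a))), b))))   [R2 at 1.1]
2. p(p(s(f(s(s(f(b, a))), b))))  →  p(p(s(f(b, a))))   [R8 at 1.1.1]
3. p(p(s(f(b, a))))  →  p(p(s(b)))   [R2 at 1.1.1]

Reduce t₂ = f(b, s(f(s(b), f(a, f(s(s(a)), f(b, a)))))):
1. f(b, s(f(s(b), f(a, f(s(s(a)), f(b, a))))))  →  p(p(f(s(b), f(a, f(s(s(a)), f(b, a))))))   [R3 at ε]
2. p(p(f(s(b), f(a, f(s(s(a)), f(b, a))))))  →  p(p(f(s(b), f(a, f(s(s(a)), b)))))   [R2 at 1.1.2.2.2]
3. p(p(f(s(b), f(a, f(s(s(a)), b)))))  →  p(p(f(s(b), f(a, a))))   [R8 at 1.1.2.2]
4. p(p(f(s(b), f(a, a))))  →  p(p(f(s(b), a)))   [R2 at 1.1.2]
5. p(p(f(s(b), a)))  →  p(p(s(b)))   [R2 at 1.1]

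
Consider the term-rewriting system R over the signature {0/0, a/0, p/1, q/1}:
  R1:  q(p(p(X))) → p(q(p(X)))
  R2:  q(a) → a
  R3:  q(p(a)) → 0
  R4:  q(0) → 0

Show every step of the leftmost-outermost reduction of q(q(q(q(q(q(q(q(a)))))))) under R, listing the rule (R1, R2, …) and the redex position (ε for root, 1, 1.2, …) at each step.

1. q(q(q(q(q(q(q(q(a))))))))  →  q(q(q(q(q(q(q(a)))))))   [R2 at 1.1.1.1.1.1.1]
2. q(q(q(q(q(q(q(a)))))))  →  q(q(q(q(q(q(a))))))   [R2 at 1.1.1.1.1.1]
3. q(q(q(q(q(q(a))))))  →  q(q(q(q(q(a)))))   [R2 at 1.1.1.1.1]
4. q(q(q(q(q(a)))))  →  q(q(q(q(a))))   [R2 at 1.1.1.1]
5. q(q(q(q(a))))  →  q(q(q(a)))   [R2 at 1.1.1]
6. q(q(q(a)))  →  q(q(a))   [R2 at 1.1]
7. q(q(a))  →  q(a)   [R2 at 1]
8. q(a)  →  a   [R2 at ε]

a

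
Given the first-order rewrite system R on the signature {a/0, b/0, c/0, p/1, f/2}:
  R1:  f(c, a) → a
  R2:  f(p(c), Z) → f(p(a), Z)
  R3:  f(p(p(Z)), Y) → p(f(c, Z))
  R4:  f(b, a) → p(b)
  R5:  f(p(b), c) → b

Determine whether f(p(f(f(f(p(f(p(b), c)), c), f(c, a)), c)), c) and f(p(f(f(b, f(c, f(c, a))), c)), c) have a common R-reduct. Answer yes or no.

yes — NF(t₁) = b, NF(t₂) = b

Reduce t₁ = f(p(f(f(f(p(f(p(b), c)), c), f(c, a)), c)), c):
1. f(p(f(f(f(p(f(p(b), c)), c), f(c, a)), c)), c)  →  f(p(f(f(f(p(b), c), f(c, a)), c)), c)   [R5 at 1.1.1.1.1.1]
2. f(p(f(f(f(p(b), c), f(c, a)), c)), c)  →  f(p(f(f(b, f(c, a)), c)), c)   [R5 at 1.1.1.1]
3. f(p(f(f(b, f(c, a)), c)), c)  →  f(p(f(f(b, a), c)), c)   [R1 at 1.1.1.2]
4. f(p(f(f(b, a), c)), c)  →  f(p(f(p(b), c)), c)   [R4 at 1.1.1]
5. f(p(f(p(b), c)), c)  →  f(p(b), c)   [R5 at 1.1]
6. f(p(b), c)  →  b   [R5 at ε]

Reduce t₂ = f(p(f(f(b, f(c, f(c, a))), c)), c):
1. f(p(f(f(b, f(c, f(c, a))), c)), c)  →  f(p(f(f(b, f(c, a)), c)), c)   [R1 at 1.1.1.2.2]
2. f(p(f(f(b, f(c, a)), c)), c)  →  f(p(f(f(b, a), c)), c)   [R1 at 1.1.1.2]
3. f(p(f(f(b, a), c)), c)  →  f(p(f(p(b), c)), c)   [R4 at 1.1.1]
4. f(p(f(p(b), c)), c)  →  f(p(b), c)   [R5 at 1.1]
5. f(p(b), c)  →  b   [R5 at ε]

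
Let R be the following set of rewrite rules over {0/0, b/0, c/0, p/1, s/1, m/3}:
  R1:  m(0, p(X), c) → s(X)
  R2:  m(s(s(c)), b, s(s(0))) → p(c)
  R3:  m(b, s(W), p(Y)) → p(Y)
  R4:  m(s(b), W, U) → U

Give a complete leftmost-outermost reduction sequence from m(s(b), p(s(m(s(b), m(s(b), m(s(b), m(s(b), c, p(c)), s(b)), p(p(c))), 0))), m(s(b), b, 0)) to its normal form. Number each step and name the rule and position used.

1. m(s(b), p(s(m(s(b), m(s(b), m(s(b), m(s(b), c, p(c)), s(b)), p(p(c))), 0))), m(s(b), b, 0))  →  m(s(b), b, 0)   [R4 at ε]
2. m(s(b), b, 0)  →  0   [R4 at ε]

0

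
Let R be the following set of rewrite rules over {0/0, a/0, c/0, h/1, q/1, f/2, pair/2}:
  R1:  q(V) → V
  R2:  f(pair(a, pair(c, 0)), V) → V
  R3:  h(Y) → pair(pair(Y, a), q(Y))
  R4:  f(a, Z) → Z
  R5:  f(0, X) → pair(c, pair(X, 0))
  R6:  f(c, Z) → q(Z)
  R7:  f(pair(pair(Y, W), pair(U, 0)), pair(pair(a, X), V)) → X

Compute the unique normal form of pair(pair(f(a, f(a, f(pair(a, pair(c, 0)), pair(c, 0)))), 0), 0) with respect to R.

1. pair(pair(f(a, f(a, f(pair(a, pair(c, 0)), pair(c, 0)))), 0), 0)  →  pair(pair(f(a, f(pair(a, pair(c, 0)), pair(c, 0))), 0), 0)   [R4 at 1.1]
2. pair(pair(f(a, f(pair(a, pair(c, 0)), pair(c, 0))), 0), 0)  →  pair(pair(f(pair(a, pair(c, 0)), pair(c, 0)), 0), 0)   [R4 at 1.1]
3. pair(pair(f(pair(a, pair(c, 0)), pair(c, 0)), 0), 0)  →  pair(pair(pair(c, 0), 0), 0)   [R2 at 1.1]

pair(pair(pair(c, 0), 0), 0)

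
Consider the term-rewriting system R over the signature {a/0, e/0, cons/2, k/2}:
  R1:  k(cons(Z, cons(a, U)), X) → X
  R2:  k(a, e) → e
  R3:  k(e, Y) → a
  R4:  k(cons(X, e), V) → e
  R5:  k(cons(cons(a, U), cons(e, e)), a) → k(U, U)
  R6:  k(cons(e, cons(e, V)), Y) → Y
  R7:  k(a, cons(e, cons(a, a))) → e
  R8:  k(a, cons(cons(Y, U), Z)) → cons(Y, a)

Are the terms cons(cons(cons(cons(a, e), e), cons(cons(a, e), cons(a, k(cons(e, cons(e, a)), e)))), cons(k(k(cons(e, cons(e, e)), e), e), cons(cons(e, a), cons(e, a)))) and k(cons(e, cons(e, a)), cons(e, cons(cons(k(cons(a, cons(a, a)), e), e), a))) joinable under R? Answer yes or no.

no — NF(t₁) = cons(cons(cons(cons(a, e), e), cons(cons(a, e), cons(a, e))), cons(a, cons(cons(e, a), cons(e, a)))), NF(t₂) = cons(e, cons(cons(e, e), a))

Reduce t₁ = cons(cons(cons(cons(a, e), e), cons(cons(a, e), cons(a, k(cons(e, cons(e, a)), e)))), cons(k(k(cons(e, cons(e, e)), e), e), cons(cons(e, a), cons(e, a)))):
1. cons(cons(cons(cons(a, e), e), cons(cons(a, e), cons(a, k(cons(e, cons(e, a)), e)))), cons(k(k(cons(e, cons(e, e)), e), e), cons(cons(e, a), cons(e, a))))  →  cons(cons(cons(cons(a, e), e), cons(cons(a, e), cons(a, e))), cons(k(k(cons(e, cons(e, e)), e), e), cons(cons(e, a), cons(e, a))))   [R6 at 1.2.2.2]
2. cons(cons(cons(cons(a, e), e), cons(cons(a, e), cons(a, e))), cons(k(k(cons(e, cons(e, e)), e), e), cons(cons(e, a), cons(e, a))))  →  cons(cons(cons(cons(a, e), e), cons(cons(a, e), cons(a, e))), cons(k(e, e), cons(cons(e, a), cons(e, a))))   [R6 at 2.1.1]
3. cons(cons(cons(cons(a, e), e), cons(cons(a, e), cons(a, e))), cons(k(e, e), cons(cons(e, a), cons(e, a))))  →  cons(cons(cons(cons(a, e), e), cons(cons(a, e), cons(a, e))), cons(a, cons(cons(e, a), cons(e, a))))   [R3 at 2.1]

Reduce t₂ = k(cons(e, cons(e, a)), cons(e, cons(cons(k(cons(a, cons(a, a)), e), e), a))):
1. k(cons(e, cons(e, a)), cons(e, cons(cons(k(cons(a, cons(a, a)), e), e), a)))  →  cons(e, cons(cons(k(cons(a, cons(a, a)), e), e), a))   [R6 at ε]
2. cons(e, cons(cons(k(cons(a, cons(a, a)), e), e), a))  →  cons(e, cons(cons(e, e), a))   [R1 at 2.1.1]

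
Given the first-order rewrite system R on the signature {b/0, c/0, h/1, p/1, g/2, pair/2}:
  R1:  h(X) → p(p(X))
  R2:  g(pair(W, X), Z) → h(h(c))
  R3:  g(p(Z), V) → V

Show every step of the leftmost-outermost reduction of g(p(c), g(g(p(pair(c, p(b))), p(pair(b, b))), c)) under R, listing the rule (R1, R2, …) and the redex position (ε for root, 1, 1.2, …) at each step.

c

1. g(p(c), g(g(p(pair(c, p(b))), p(pair(b, b))), c))  →  g(g(p(pair(c, p(b))), p(pair(b, b))), c)   [R3 at ε]
2. g(g(p(pair(c, p(b))), p(pair(b, b))), c)  →  g(p(pair(b, b)), c)   [R3 at 1]
3. g(p(pair(b, b)), c)  →  c   [R3 at ε]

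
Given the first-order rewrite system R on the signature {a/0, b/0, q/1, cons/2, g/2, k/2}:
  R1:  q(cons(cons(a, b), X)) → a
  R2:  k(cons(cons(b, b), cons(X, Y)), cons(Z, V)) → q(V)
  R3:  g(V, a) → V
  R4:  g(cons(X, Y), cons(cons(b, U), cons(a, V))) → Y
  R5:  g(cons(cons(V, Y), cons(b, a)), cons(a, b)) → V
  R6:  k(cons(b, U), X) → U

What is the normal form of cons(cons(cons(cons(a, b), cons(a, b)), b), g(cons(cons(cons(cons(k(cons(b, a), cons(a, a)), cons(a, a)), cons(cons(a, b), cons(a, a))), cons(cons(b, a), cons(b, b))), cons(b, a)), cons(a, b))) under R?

cons(cons(cons(cons(a, b), cons(a, b)), b), cons(cons(a, cons(a, a)), cons(cons(a, b), cons(a, a))))

1. cons(cons(cons(cons(a, b), cons(a, b)), b), g(cons(cons(cons(cons(k(cons(b, a), cons(a, a)), cons(a, a)), cons(cons(a, b), cons(a, a))), cons(cons(b, a), cons(b, b))), cons(b, a)), cons(a, b)))  →  cons(cons(cons(cons(a, b), cons(a, b)), b), cons(cons(k(cons(b, a), cons(a, a)), cons(a, a)), cons(cons(a, b), cons(a, a))))   [R5 at 2]
2. cons(cons(cons(cons(a, b), cons(a, b)), b), cons(cons(k(cons(b, a), cons(a, a)), cons(a, a)), cons(cons(a, b), cons(a, a))))  →  cons(cons(cons(cons(a, b), cons(a, b)), b), cons(cons(a, cons(a, a)), cons(cons(a, b), cons(a, a))))   [R6 at 2.1.1]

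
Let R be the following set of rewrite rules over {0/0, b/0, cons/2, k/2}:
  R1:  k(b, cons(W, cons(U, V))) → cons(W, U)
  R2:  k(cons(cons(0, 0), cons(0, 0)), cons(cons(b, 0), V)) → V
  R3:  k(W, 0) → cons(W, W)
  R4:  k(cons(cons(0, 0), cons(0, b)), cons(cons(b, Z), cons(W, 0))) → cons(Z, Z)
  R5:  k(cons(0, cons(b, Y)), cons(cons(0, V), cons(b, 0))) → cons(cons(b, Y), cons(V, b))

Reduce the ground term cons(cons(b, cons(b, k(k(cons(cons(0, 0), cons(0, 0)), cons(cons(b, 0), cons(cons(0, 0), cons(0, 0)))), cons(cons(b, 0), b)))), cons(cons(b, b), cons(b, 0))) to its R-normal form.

cons(cons(b, cons(b, b)), cons(cons(b, b), cons(b, 0)))

1. cons(cons(b, cons(b, k(k(cons(cons(0, 0), cons(0, 0)), cons(cons(b, 0), cons(cons(0, 0), cons(0, 0)))), cons(cons(b, 0), b)))), cons(cons(b, b), cons(b, 0)))  →  cons(cons(b, cons(b, k(cons(cons(0, 0), cons(0, 0)), cons(cons(b, 0), b)))), cons(cons(b, b), cons(b, 0)))   [R2 at 1.2.2.1]
2. cons(cons(b, cons(b, k(cons(cons(0, 0), cons(0, 0)), cons(cons(b, 0), b)))), cons(cons(b, b), cons(b, 0)))  →  cons(cons(b, cons(b, b)), cons(cons(b, b), cons(b, 0)))   [R2 at 1.2.2]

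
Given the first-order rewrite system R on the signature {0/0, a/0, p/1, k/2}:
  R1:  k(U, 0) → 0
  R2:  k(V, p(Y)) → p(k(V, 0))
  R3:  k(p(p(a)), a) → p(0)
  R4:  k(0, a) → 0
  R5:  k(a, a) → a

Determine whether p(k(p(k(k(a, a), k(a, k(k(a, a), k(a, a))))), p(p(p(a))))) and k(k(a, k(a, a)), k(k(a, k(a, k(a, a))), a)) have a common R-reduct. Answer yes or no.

Reduce t₁ = p(k(p(k(k(a, a), k(a, k(k(a, a), k(a, a))))), p(p(p(a))))):
1. p(k(p(k(k(a, a), k(a, k(k(a, a), k(a, a))))), p(p(p(a)))))  →  p(p(k(p(k(k(a, a), k(a, k(k(a, a), k(a, a))))), 0)))   [R2 at 1]
2. p(p(k(p(k(k(a, a), k(a, k(k(a, a), k(a, a))))), 0)))  →  p(p(0))   [R1 at 1.1]

Reduce t₂ = k(k(a, k(a, a)), k(k(a, k(a, k(a, a))), a)):
1. k(k(a, k(a, a)), k(k(a, k(a, k(a, a))), a))  →  k(k(a, a), k(k(a, k(a, k(a, a))), a))   [R5 at 1.2]
2. k(k(a, a), k(k(a, k(a, k(a, a))), a))  →  k(a, k(k(a, k(a, k(a, a))), a))   [R5 at 1]
3. k(a, k(k(a, k(a, k(a, a))), a))  →  k(a, k(k(a, k(a, a)), a))   [R5 at 2.1.2.2]
4. k(a, k(k(a, k(a, a)), a))  →  k(a, k(k(a, a), a))   [R5 at 2.1.2]
5. k(a, k(k(a, a), a))  →  k(a, k(a, a))   [R5 at 2.1]
6. k(a, k(a, a))  →  k(a, a)   [R5 at 2]
7. k(a, a)  →  a   [R5 at ε]

no — NF(t₁) = p(p(0)), NF(t₂) = a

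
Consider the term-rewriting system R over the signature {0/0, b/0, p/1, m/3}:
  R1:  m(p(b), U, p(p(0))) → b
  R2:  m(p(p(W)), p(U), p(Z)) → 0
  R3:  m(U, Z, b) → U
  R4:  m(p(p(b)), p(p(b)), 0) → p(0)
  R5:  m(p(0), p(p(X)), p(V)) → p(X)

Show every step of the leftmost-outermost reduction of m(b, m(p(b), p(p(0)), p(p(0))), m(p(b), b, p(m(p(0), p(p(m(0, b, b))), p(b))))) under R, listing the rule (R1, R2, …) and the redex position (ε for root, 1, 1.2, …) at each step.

1. m(b, m(p(b), p(p(0)), p(p(0))), m(p(b), b, p(m(p(0), p(p(m(0, b, b))), p(b)))))  →  m(b, b, m(p(b), b, p(m(p(0), p(p(m(0, b, b))), p(b)))))   [R1 at 2]
2. m(b, b, m(p(b), b, p(m(p(0), p(p(m(0, b, b))), p(b)))))  →  m(b, b, m(p(b), b, p(p(m(0, b, b)))))   [R5 at 3.3.1]
3. m(b, b, m(p(b), b, p(p(m(0, b, b)))))  →  m(b, b, m(p(b), b, p(p(0))))   [R3 at 3.3.1.1]
4. m(b, b, m(p(b), b, p(p(0))))  →  m(b, b, b)   [R1 at 3]
5. m(b, b, b)  →  b   [R3 at ε]

b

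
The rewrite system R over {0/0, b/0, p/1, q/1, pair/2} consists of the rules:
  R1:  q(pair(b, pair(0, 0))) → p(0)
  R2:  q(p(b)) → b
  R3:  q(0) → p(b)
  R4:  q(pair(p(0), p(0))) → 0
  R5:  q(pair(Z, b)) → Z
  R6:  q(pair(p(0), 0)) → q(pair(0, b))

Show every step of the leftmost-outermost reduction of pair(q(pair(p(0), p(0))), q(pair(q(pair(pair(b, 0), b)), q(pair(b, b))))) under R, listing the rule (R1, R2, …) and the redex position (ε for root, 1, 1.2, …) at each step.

pair(0, pair(b, 0))

1. pair(q(pair(p(0), p(0))), q(pair(q(pair(pair(b, 0), b)), q(pair(b, b)))))  →  pair(0, q(pair(q(pair(pair(b, 0), b)), q(pair(b, b)))))   [R4 at 1]
2. pair(0, q(pair(q(pair(pair(b, 0), b)), q(pair(b, b)))))  →  pair(0, q(pair(pair(b, 0), q(pair(b, b)))))   [R5 at 2.1.1]
3. pair(0, q(pair(pair(b, 0), q(pair(b, b)))))  →  pair(0, q(pair(pair(b, 0), b)))   [R5 at 2.1.2]
4. pair(0, q(pair(pair(b, 0), b)))  →  pair(0, pair(b, 0))   [R5 at 2]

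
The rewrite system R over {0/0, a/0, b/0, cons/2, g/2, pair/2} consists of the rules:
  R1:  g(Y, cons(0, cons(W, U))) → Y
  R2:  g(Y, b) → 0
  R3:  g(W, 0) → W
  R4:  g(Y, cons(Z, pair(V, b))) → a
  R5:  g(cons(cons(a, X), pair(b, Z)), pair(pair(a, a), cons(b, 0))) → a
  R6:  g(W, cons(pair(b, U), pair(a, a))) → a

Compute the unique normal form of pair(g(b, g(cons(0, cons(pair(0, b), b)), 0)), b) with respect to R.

1. pair(g(b, g(cons(0, cons(pair(0, b), b)), 0)), b)  →  pair(g(b, cons(0, cons(pair(0, b), b))), b)   [R3 at 1.2]
2. pair(g(b, cons(0, cons(pair(0, b), b))), b)  →  pair(b, b)   [R1 at 1]

pair(b, b)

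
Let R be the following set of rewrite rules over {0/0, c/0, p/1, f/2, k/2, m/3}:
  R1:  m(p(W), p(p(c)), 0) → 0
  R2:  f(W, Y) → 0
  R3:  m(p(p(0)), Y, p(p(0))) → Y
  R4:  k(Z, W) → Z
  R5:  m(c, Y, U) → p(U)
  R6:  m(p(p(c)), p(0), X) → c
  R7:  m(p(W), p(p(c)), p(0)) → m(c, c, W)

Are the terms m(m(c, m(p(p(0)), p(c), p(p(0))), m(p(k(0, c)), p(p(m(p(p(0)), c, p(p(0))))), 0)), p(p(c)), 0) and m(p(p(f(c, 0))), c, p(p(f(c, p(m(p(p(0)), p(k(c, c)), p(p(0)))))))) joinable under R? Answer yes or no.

Reduce t₁ = m(m(c, m(p(p(0)), p(c), p(p(0))), m(p(k(0, c)), p(p(m(p(p(0)), c, p(p(0))))), 0)), p(p(c)), 0):
1. m(m(c, m(p(p(0)), p(c), p(p(0))), m(p(k(0, c)), p(p(m(p(p(0)), c, p(p(0))))), 0)), p(p(c)), 0)  →  m(p(m(p(k(0, c)), p(p(m(p(p(0)), c, p(p(0))))), 0)), p(p(c)), 0)   [R5 at 1]
2. m(p(m(p(k(0, c)), p(p(m(p(p(0)), c, p(p(0))))), 0)), p(p(c)), 0)  →  0   [R1 at ε]

Reduce t₂ = m(p(p(f(c, 0))), c, p(p(f(c, p(m(p(p(0)), p(k(c, c)), p(p(0)))))))):
1. m(p(p(f(c, 0))), c, p(p(f(c, p(m(p(p(0)), p(k(c, c)), p(p(0))))))))  →  m(p(p(0)), c, p(p(f(c, p(m(p(p(0)), p(k(c, c)), p(p(0))))))))   [R2 at 1.1.1]
2. m(p(p(0)), c, p(p(f(c, p(m(p(p(0)), p(k(c, c)), p(p(0))))))))  →  m(p(p(0)), c, p(p(0)))   [R2 at 3.1.1]
3. m(p(p(0)), c, p(p(0)))  →  c   [R3 at ε]

no — NF(t₁) = 0, NF(t₂) = c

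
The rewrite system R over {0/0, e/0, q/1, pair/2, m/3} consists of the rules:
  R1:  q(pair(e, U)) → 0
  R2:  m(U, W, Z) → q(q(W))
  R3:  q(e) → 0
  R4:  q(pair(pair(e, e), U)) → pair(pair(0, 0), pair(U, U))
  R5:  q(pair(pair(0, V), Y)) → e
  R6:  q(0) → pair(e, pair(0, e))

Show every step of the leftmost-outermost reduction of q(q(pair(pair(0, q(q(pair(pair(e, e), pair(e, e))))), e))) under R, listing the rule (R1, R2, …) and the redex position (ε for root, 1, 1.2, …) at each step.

1. q(q(pair(pair(0, q(q(pair(pair(e, e), pair(e, e))))), e)))  →  q(e)   [R5 at 1]
2. q(e)  →  0   [R3 at ε]

0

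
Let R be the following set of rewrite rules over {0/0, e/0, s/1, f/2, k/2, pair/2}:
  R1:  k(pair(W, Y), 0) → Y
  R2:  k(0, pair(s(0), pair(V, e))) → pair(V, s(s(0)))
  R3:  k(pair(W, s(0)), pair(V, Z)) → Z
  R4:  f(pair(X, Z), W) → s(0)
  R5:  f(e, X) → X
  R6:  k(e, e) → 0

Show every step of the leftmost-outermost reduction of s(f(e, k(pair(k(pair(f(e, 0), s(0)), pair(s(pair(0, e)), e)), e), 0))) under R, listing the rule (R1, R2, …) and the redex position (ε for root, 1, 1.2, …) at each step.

s(e)

1. s(f(e, k(pair(k(pair(f(e, 0), s(0)), pair(s(pair(0, e)), e)), e), 0)))  →  s(k(pair(k(pair(f(e, 0), s(0)), pair(s(pair(0, e)), e)), e), 0))   [R5 at 1]
2. s(k(pair(k(pair(f(e, 0), s(0)), pair(s(pair(0, e)), e)), e), 0))  →  s(e)   [R1 at 1]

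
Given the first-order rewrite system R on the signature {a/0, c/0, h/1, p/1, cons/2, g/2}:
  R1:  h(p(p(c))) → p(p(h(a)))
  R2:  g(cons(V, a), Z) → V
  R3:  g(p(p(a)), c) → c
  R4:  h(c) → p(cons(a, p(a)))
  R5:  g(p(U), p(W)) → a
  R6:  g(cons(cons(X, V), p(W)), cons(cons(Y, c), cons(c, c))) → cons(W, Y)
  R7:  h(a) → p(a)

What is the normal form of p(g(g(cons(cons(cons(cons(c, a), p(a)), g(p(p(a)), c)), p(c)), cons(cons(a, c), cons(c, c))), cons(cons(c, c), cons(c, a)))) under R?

p(c)

1. p(g(g(cons(cons(cons(cons(c, a), p(a)), g(p(p(a)), c)), p(c)), cons(cons(a, c), cons(c, c))), cons(cons(c, c), cons(c, a))))  →  p(g(cons(c, a), cons(cons(c, c), cons(c, a))))   [R6 at 1.1]
2. p(g(cons(c, a), cons(cons(c, c), cons(c, a))))  →  p(c)   [R2 at 1]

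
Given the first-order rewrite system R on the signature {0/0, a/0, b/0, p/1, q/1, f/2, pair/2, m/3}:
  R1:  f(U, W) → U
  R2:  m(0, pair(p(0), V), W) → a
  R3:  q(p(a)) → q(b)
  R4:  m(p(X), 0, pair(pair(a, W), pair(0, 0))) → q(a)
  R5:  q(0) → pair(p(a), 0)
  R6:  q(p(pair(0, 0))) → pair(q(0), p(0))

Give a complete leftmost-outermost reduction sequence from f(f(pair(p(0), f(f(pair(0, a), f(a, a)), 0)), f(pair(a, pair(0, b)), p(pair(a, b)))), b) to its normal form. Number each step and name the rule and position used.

1. f(f(pair(p(0), f(f(pair(0, a), f(a, a)), 0)), f(pair(a, pair(0, b)), p(pair(a, b)))), b)  →  f(pair(p(0), f(f(pair(0, a), f(a, a)), 0)), f(pair(a, pair(0, b)), p(pair(a, b))))   [R1 at ε]
2. f(pair(p(0), f(f(pair(0, a), f(a, a)), 0)), f(pair(a, pair(0, b)), p(pair(a, b))))  →  pair(p(0), f(f(pair(0, a), f(a, a)), 0))   [R1 at ε]
3. pair(p(0), f(f(pair(0, a), f(a, a)), 0))  →  pair(p(0), f(pair(0, a), f(a, a)))   [R1 at 2]
4. pair(p(0), f(pair(0, a), f(a, a)))  →  pair(p(0), pair(0, a))   [R1 at 2]

pair(p(0), pair(0, a))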